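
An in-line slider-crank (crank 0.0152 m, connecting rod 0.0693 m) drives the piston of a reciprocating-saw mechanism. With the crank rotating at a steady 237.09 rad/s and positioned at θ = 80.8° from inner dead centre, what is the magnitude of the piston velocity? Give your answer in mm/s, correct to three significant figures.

3690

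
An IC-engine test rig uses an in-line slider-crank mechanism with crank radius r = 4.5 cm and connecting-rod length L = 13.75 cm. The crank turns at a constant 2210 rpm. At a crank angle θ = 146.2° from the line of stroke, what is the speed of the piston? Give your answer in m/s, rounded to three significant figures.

4.19

ω = 2π·2210/60 = 231.4 rad/s
For an in-line slider-crank, x = r cosθ + √(L² − r² sin²θ), so v = −rω sinθ·[1 + r cosθ/√(L² − r² sin²θ)].
With r = 0.045 m, L = 0.1375 m, θ = 146.2°: √(L² − r² sin²θ) = 0.1352 m.
v = −0.045·231.4·0.55630·[1 + 0.045·-0.83098/0.1352] = -4.1911 m/s.
|v| = 4.1911 m/s.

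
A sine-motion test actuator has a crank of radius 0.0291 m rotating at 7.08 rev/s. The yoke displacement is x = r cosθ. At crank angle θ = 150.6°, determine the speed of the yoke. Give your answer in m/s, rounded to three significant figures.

ω = 44.48 rad/s (from 7.08 rev/s).
x = r cosθ ⇒ ẋ = −rω sinθ.
|v| = rω|sinθ| = 0.0291·44.48·|sin 150.6°| = 0.63548 m/s.

0.635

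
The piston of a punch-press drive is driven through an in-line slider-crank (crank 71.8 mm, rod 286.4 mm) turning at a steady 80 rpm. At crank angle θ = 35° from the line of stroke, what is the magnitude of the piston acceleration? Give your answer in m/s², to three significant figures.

ω = 2π·80/60 = 8.378 rad/s
x(θ) = r cosθ + √(L² − r² sin²θ); with ω constant, a = ω²·d²x/dθ².
d²x/dθ² = −r cosθ − r²(cos2θ)/√u − r⁴ sin²2θ/(4u^{3/2}),  u = L² − r² sin²θ = 0.0803289 m².
Substituting r = 0.0718 m, L = 0.2864 m, θ = 35°: d²x/dθ² = -0.065294 m.
a = ω²·d²x/dθ² = (8.378)²·(-0.065294) = -4.5826 m/s²;  |a| = 4.5826 m/s².

4.58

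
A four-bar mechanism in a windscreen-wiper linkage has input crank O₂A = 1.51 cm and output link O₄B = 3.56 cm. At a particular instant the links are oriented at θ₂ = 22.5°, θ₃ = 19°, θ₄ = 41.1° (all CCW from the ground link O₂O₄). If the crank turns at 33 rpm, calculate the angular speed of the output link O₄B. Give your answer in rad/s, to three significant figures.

0.238

ω₂ = 3.456 rad/s (from 33 rpm).
Differentiating the loop-closure r₂e^{iθ₂}+r₃e^{iθ₃}=r₁+r₄e^{iθ₄} gives r₂ω₂e^{iθ₂}+r₃ω₃e^{iθ₃}=r₄ω₄e^{iθ₄}.
Eliminating the other unknown: ω₄ = r₂ω₂ sin(θ₂−θ₃) / [r₄ sin(θ₄−θ₃)].
Numerator sine = +0.06105; denominator sine = +0.37622.
Result = 0.0151·3.456·(+0.06105) / (0.0356·(+0.37622)) = +0.23785 rad/s; magnitude 0.23785 rad/s.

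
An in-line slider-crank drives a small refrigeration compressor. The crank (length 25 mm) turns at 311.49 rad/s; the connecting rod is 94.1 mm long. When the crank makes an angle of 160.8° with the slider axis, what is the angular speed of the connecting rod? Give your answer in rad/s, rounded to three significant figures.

78.5

ω = 311.5 rad/s
The rod makes angle φ with the slider axis where L sinφ = r sinθ; differentiating, L cosφ·φ̇ = r ω cosθ.
L cosφ = √(L² − r² sin²θ) = 0.09374 m.
|ω_rod| = r ω |cosθ| / √(L² − r² sin²θ) = 0.025·311.5·0.94438/0.09374 = 78.452 rad/s.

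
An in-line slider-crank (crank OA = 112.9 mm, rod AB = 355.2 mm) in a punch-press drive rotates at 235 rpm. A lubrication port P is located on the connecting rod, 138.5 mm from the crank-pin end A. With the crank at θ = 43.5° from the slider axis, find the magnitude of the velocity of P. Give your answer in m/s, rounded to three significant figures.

2.42

ω = 24.61 rad/s.  Crank-pin speed |V_A| = rω = 2.7784 m/s, perpendicular to OA.
Rod angle: sinφ = −(r/L) sinθ ⇒ φ = -12.638°; ω_rod = −rω cosθ/√(L²−r²sin²θ) = -5.8148 rad/s.
V_P = V_A + ω_rod × AP, with AP = 0.1385 m along the rod.
Components: V_Px = −rω sinθ − a·ω_rod·sinφ = -2.0887 m/s;  V_Py = rω cosθ + a·ω_rod·cosφ = +1.2295 m/s.
|V_P| = √(V_Px² + V_Py²) = 2.4237 m/s.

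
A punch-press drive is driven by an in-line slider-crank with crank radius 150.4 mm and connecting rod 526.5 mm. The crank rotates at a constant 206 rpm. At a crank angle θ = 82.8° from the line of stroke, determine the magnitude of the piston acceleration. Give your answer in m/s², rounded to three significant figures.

ω = 2π·206/60 = 21.57 rad/s
x(θ) = r cosθ + √(L² − r² sin²θ); with ω constant, a = ω²·d²x/dθ².
d²x/dθ² = −r cosθ − r²(cos2θ)/√u − r⁴ sin²2θ/(4u^{3/2}),  u = L² − r² sin²θ = 0.254937 m².
Substituting r = 0.1504 m, L = 0.5265 m, θ = 82.8°: d²x/dθ² = +0.024481 m.
a = ω²·d²x/dθ² = (21.57)²·(+0.024481) = +11.393 m/s²;  |a| = 11.393 m/s².

11.4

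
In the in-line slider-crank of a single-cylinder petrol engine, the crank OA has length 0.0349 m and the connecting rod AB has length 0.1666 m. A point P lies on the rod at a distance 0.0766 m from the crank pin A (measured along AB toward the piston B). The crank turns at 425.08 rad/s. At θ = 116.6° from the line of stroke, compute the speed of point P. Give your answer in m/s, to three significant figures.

13.2

ω = 425.1 rad/s.  Crank-pin speed |V_A| = rω = 14.835 m/s, perpendicular to OA.
Rod angle: sinφ = −(r/L) sinθ ⇒ φ = -10.796°; ω_rod = −rω cosθ/√(L²−r²sin²θ) = +40.59 rad/s.
V_P = V_A + ω_rod × AP, with AP = 0.0766 m along the rod.
Components: V_Px = −rω sinθ − a·ω_rod·sinφ = -12.683 m/s;  V_Py = rω cosθ + a·ω_rod·cosφ = -3.5885 m/s.
|V_P| = √(V_Px² + V_Py²) = 13.181 m/s.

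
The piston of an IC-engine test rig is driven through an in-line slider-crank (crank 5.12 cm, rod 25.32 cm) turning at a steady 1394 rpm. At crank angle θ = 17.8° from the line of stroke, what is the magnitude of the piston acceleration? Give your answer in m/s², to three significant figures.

1220

ω = 2π·1394/60 = 146 rad/s
x(θ) = r cosθ + √(L² − r² sin²θ); with ω constant, a = ω²·d²x/dθ².
d²x/dθ² = −r cosθ − r²(cos2θ)/√u − r⁴ sin²2θ/(4u^{3/2}),  u = L² − r² sin²θ = 0.0638653 m².
Substituting r = 0.0512 m, L = 0.2532 m, θ = 17.8°: d²x/dθ² = -0.057219 m.
a = ω²·d²x/dθ² = (146)²·(-0.057219) = -1219.3 m/s²;  |a| = 1219.3 m/s².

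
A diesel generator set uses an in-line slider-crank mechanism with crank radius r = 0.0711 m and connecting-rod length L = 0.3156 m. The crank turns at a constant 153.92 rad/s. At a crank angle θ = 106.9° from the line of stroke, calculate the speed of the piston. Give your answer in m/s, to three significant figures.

ω = 153.9 rad/s
For an in-line slider-crank, x = r cosθ + √(L² − r² sin²θ), so v = −rω sinθ·[1 + r cosθ/√(L² − r² sin²θ)].
With r = 0.0711 m, L = 0.3156 m, θ = 106.9°: √(L² − r² sin²θ) = 0.30818 m.
v = −0.0711·153.9·0.95681·[1 + 0.0711·-0.29070/0.30818] = -9.7688 m/s.
|v| = 9.7688 m/s.

9.77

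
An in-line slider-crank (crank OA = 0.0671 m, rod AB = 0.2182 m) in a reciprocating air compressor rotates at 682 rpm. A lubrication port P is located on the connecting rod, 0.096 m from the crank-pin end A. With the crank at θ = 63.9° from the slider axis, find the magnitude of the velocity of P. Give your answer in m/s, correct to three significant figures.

4.72

ω = 71.42 rad/s.  Crank-pin speed |V_A| = rω = 4.7922 m/s, perpendicular to OA.
Rod angle: sinφ = −(r/L) sinθ ⇒ φ = -16.031°; ω_rod = −rω cosθ/√(L²−r²sin²θ) = -10.053 rad/s.
V_P = V_A + ω_rod × AP, with AP = 0.096 m along the rod.
Components: V_Px = −rω sinθ − a·ω_rod·sinφ = -4.5701 m/s;  V_Py = rω cosθ + a·ω_rod·cosφ = +1.1807 m/s.
|V_P| = √(V_Px² + V_Py²) = 4.7201 m/s.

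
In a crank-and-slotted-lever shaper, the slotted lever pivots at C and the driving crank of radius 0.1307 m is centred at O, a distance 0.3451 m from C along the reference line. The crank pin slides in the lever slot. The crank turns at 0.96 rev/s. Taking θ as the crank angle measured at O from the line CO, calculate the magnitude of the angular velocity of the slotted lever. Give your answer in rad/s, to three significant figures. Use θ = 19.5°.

ω = 6.032 rad/s (from 0.96 rev/s).
Crank pin A relative to C: A = (d + r cosθ, r sinθ); lever angle φ = atan2(r sinθ, d + r cosθ).
Differentiating tanφ: φ̇ = rω(d cosθ + r)/(d² + r² + 2dr cosθ).
d² + r² + 2dr cosθ = |CA|² = 0.221211 m²;  d cosθ + r = +0.45601 m.
|ω_lever| = |0.1307·6.032·+0.45601| / 0.221211 = 1.6251 rad/s.

1.63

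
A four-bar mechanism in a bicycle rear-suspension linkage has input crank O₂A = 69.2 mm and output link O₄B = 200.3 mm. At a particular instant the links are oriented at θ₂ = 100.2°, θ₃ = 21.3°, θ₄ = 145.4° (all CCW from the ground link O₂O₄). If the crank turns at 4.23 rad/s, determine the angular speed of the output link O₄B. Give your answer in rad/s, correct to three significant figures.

ω₂ = 4.23 rad/s
Differentiating the loop-closure r₂e^{iθ₂}+r₃e^{iθ₃}=r₁+r₄e^{iθ₄} gives r₂ω₂e^{iθ₂}+r₃ω₃e^{iθ₃}=r₄ω₄e^{iθ₄}.
Eliminating the other unknown: ω₄ = r₂ω₂ sin(θ₂−θ₃) / [r₄ sin(θ₄−θ₃)].
Numerator sine = +0.98129; denominator sine = +0.82806.
Result = 0.0692·4.23·(+0.98129) / (0.2003·(+0.82806)) = +1.7318 rad/s; magnitude 1.7318 rad/s.

1.73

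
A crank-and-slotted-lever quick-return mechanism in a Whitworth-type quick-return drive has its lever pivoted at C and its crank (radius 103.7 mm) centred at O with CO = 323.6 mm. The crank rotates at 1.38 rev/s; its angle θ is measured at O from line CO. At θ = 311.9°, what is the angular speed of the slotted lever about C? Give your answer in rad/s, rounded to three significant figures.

1.79

ω = 8.671 rad/s (from 1.38 rev/s).
Crank pin A relative to C: A = (d + r cosθ, r sinθ); lever angle φ = atan2(r sinθ, d + r cosθ).
Differentiating tanφ: φ̇ = rω(d cosθ + r)/(d² + r² + 2dr cosθ).
d² + r² + 2dr cosθ = |CA|² = 0.160292 m²;  d cosθ + r = +0.31981 m.
|ω_lever| = |0.1037·8.671·+0.31981| / 0.160292 = 1.794 rad/s.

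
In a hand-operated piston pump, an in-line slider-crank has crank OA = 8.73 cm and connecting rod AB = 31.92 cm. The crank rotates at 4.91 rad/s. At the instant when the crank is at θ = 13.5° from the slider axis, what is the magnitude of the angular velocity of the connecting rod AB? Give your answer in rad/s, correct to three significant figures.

1.31

ω = 4.91 rad/s
The rod makes angle φ with the slider axis where L sinφ = r sinθ; differentiating, L cosφ·φ̇ = r ω cosθ.
L cosφ = √(L² − r² sin²θ) = 0.31855 m.
|ω_rod| = r ω |cosθ| / √(L² − r² sin²θ) = 0.0873·4.91·0.97237/0.31855 = 1.3084 rad/s.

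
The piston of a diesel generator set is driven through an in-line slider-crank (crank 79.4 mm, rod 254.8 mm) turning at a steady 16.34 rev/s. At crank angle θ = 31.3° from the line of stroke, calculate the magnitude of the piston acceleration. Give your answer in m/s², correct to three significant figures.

ω = 2π·16.3 = 102.7 rad/s
x(θ) = r cosθ + √(L² − r² sin²θ); with ω constant, a = ω²·d²x/dθ².
d²x/dθ² = −r cosθ − r²(cos2θ)/√u − r⁴ sin²2θ/(4u^{3/2}),  u = L² − r² sin²θ = 0.0632215 m².
Substituting r = 0.0794 m, L = 0.2548 m, θ = 31.3°: d²x/dθ² = -0.079875 m.
a = ω²·d²x/dθ² = (102.7)²·(-0.079875) = -841.93 m/s²;  |a| = 841.93 m/s².

842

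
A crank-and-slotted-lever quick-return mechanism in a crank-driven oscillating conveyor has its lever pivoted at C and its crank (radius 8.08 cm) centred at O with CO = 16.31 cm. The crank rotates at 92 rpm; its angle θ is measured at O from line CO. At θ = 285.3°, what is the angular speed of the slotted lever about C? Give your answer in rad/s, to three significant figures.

2.40

ω = 9.634 rad/s (from 92 rpm).
Crank pin A relative to C: A = (d + r cosθ, r sinθ); lever angle φ = atan2(r sinθ, d + r cosθ).
Differentiating tanφ: φ̇ = rω(d cosθ + r)/(d² + r² + 2dr cosθ).
d² + r² + 2dr cosθ = |CA|² = 0.0400851 m²;  d cosθ + r = +0.12384 m.
|ω_lever| = |0.0808·9.634·+0.12384| / 0.0400851 = 2.4049 rad/s.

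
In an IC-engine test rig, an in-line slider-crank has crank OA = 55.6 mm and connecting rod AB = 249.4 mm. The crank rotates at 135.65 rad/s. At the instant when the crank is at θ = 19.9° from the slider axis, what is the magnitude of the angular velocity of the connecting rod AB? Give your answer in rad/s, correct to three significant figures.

28.5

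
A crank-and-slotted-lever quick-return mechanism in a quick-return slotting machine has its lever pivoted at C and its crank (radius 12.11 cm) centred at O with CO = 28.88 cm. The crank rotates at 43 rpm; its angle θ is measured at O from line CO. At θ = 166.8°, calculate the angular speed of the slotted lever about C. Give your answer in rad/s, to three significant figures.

ω = 4.503 rad/s (from 43 rpm).
Crank pin A relative to C: A = (d + r cosθ, r sinθ); lever angle φ = atan2(r sinθ, d + r cosθ).
Differentiating tanφ: φ̇ = rω(d cosθ + r)/(d² + r² + 2dr cosθ).
d² + r² + 2dr cosθ = |CA|² = 0.0299714 m²;  d cosθ + r = -0.16007 m.
|ω_lever| = |0.1211·4.503·-0.16007| / 0.0299714 = 2.9123 rad/s.

2.91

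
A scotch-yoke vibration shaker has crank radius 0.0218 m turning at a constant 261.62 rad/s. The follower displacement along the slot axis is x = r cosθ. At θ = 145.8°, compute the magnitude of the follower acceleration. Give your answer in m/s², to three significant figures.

1230

ω = 261.6 rad/s
x = r cosθ ⇒ ẍ = −rω² cosθ (ω constant).
|a| = rω²|cosθ| = 0.0218·(261.6)²·|cos 145.8°| = 1234.1 m/s².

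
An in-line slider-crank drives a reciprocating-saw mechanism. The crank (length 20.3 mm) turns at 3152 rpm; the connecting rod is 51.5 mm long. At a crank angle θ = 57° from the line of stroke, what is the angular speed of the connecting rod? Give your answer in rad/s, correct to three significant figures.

75.1

ω = 330.1 rad/s (converted from 3152 rpm).
The rod makes angle φ with the slider axis where L sinφ = r sinθ; differentiating, L cosφ·φ̇ = r ω cosθ.
L cosφ = √(L² − r² sin²θ) = 0.048605 m.
|ω_rod| = r ω |cosθ| / √(L² − r² sin²θ) = 0.0203·330.1·0.54464/0.048605 = 75.083 rad/s.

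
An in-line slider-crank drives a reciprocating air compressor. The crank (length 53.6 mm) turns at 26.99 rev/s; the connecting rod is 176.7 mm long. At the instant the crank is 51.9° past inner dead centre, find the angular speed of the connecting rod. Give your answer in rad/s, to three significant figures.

32.7

ω = 169.6 rad/s (converted from 26.99 rev/s).
The rod makes angle φ with the slider axis where L sinφ = r sinθ; differentiating, L cosφ·φ̇ = r ω cosθ.
L cosφ = √(L² − r² sin²θ) = 0.17159 m.
|ω_rod| = r ω |cosθ| / √(L² − r² sin²θ) = 0.0536·169.6·0.61704/0.17159 = 32.686 rad/s.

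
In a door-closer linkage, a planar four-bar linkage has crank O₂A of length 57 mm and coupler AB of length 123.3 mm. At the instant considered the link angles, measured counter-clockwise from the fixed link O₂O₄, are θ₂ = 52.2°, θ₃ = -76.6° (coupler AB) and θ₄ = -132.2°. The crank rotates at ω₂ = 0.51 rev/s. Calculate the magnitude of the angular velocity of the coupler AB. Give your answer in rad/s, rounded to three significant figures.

ω₂ = 3.204 rad/s (from 0.51 rev/s).
Differentiating the loop-closure r₂e^{iθ₂}+r₃e^{iθ₃}=r₁+r₄e^{iθ₄} gives r₂ω₂e^{iθ₂}+r₃ω₃e^{iθ₃}=r₄ω₄e^{iθ₄}.
Eliminating the other unknown: ω₃ = r₂ω₂ sin(θ₄−θ₂) / [r₃ sin(θ₃−θ₄)].
Numerator sine = +0.07672; denominator sine = +0.82511.
Result = 0.057·3.204·(+0.07672) / (0.1233·(+0.82511)) = +0.13774 rad/s; magnitude 0.13774 rad/s.

0.138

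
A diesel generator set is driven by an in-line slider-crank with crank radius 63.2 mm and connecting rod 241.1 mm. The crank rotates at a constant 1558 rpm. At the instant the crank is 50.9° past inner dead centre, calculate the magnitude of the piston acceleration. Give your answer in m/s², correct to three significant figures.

ω = 2π·1558/60 = 163.2 rad/s
x(θ) = r cosθ + √(L² − r² sin²θ); with ω constant, a = ω²·d²x/dθ².
d²x/dθ² = −r cosθ − r²(cos2θ)/√u − r⁴ sin²2θ/(4u^{3/2}),  u = L² − r² sin²θ = 0.0557237 m².
Substituting r = 0.0632 m, L = 0.2411 m, θ = 50.9°: d²x/dθ² = -0.036689 m.
a = ω²·d²x/dθ² = (163.2)²·(-0.036689) = -976.63 m/s²;  |a| = 976.63 m/s².

977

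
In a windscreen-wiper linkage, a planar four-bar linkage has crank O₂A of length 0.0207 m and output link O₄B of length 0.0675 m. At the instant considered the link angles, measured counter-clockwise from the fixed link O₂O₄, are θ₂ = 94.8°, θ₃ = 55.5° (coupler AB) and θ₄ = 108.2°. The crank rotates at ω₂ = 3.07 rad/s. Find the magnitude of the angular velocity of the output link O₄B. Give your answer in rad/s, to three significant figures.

ω₂ = 3.07 rad/s
Differentiating the loop-closure r₂e^{iθ₂}+r₃e^{iθ₃}=r₁+r₄e^{iθ₄} gives r₂ω₂e^{iθ₂}+r₃ω₃e^{iθ₃}=r₄ω₄e^{iθ₄}.
Eliminating the other unknown: ω₄ = r₂ω₂ sin(θ₂−θ₃) / [r₄ sin(θ₄−θ₃)].
Numerator sine = +0.63338; denominator sine = +0.79547.
Result = 0.0207·3.07·(+0.63338) / (0.0675·(+0.79547)) = +0.74963 rad/s; magnitude 0.74963 rad/s.

0.750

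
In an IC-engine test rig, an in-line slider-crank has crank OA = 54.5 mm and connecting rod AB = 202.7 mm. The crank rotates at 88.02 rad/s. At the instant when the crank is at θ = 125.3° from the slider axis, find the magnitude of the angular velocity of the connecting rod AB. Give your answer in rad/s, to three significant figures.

ω = 88.02 rad/s
The rod makes angle φ with the slider axis where L sinφ = r sinθ; differentiating, L cosφ·φ̇ = r ω cosθ.
L cosφ = √(L² − r² sin²θ) = 0.19776 m.
|ω_rod| = r ω |cosθ| / √(L² − r² sin²θ) = 0.0545·88.02·0.57786/0.19776 = 14.017 rad/s.

14.0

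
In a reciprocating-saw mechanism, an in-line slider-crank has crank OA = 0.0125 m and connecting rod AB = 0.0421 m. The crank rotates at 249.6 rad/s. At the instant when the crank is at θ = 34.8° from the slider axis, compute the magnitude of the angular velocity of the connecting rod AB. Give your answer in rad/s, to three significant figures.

ω = 249.6 rad/s
The rod makes angle φ with the slider axis where L sinφ = r sinθ; differentiating, L cosφ·φ̇ = r ω cosθ.
L cosφ = √(L² − r² sin²θ) = 0.041491 m.
|ω_rod| = r ω |cosθ| / √(L² − r² sin²θ) = 0.0125·249.6·0.82115/0.041491 = 61.748 rad/s.

61.7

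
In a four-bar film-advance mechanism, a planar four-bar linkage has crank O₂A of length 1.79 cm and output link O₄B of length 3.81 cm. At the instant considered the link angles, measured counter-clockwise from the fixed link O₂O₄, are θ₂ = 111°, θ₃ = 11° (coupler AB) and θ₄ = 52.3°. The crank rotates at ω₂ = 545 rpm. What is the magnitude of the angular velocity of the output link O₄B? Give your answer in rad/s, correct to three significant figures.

40.0

ω₂ = 57.07 rad/s (from 545 rpm).
Differentiating the loop-closure r₂e^{iθ₂}+r₃e^{iθ₃}=r₁+r₄e^{iθ₄} gives r₂ω₂e^{iθ₂}+r₃ω₃e^{iθ₃}=r₄ω₄e^{iθ₄}.
Eliminating the other unknown: ω₄ = r₂ω₂ sin(θ₂−θ₃) / [r₄ sin(θ₄−θ₃)].
Numerator sine = +0.98481; denominator sine = +0.66000.
Result = 0.0179·57.07·(+0.98481) / (0.0381·(+0.66000)) = +40.009 rad/s; magnitude 40.009 rad/s.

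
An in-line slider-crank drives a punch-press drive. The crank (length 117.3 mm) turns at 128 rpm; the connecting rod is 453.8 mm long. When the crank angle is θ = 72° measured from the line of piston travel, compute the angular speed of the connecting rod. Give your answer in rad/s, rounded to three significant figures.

ω = 13.4 rad/s (converted from 128 rpm).
The rod makes angle φ with the slider axis where L sinφ = r sinθ; differentiating, L cosφ·φ̇ = r ω cosθ.
L cosφ = √(L² − r² sin²θ) = 0.43987 m.
|ω_rod| = r ω |cosθ| / √(L² − r² sin²θ) = 0.1173·13.4·0.30902/0.43987 = 1.1046 rad/s.

1.10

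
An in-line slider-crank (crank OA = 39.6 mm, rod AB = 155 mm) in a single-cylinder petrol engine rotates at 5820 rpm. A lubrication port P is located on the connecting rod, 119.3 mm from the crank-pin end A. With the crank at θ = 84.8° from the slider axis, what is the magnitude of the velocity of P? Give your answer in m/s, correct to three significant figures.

24.5

ω = 609.5 rad/s.  Crank-pin speed |V_A| = rω = 24.135 m/s, perpendicular to OA.
Rod angle: sinφ = −(r/L) sinθ ⇒ φ = -14.740°; ω_rod = −rω cosθ/√(L²−r²sin²θ) = -14.593 rad/s.
V_P = V_A + ω_rod × AP, with AP = 0.1193 m along the rod.
Components: V_Px = −rω sinθ − a·ω_rod·sinφ = -24.479 m/s;  V_Py = rω cosθ + a·ω_rod·cosφ = +0.50381 m/s.
|V_P| = √(V_Px² + V_Py²) = 24.484 m/s.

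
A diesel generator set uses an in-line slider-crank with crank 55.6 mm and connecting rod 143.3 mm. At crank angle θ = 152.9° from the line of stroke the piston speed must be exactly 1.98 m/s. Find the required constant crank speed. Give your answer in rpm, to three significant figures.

1150

For an in-line slider-crank, |v_piston| = rω|sinθ|·[1 + r cosθ/√(L² − r² sin²θ)].
With r = 0.0556 m, L = 0.1433 m, θ = 152.9°: the bracketed kinematic factor |dx/dθ| = 0.01644 m.
ω = v/|dx/dθ| = 1.98/0.01644 = 120.44 rad/s.
N = 60ω/(2π) = 1150.1 rpm.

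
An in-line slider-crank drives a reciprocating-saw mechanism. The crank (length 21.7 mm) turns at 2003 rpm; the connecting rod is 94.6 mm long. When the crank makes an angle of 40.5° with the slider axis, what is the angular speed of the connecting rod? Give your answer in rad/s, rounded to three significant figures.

37.0

ω = 209.8 rad/s (converted from 2003 rpm).
The rod makes angle φ with the slider axis where L sinφ = r sinθ; differentiating, L cosφ·φ̇ = r ω cosθ.
L cosφ = √(L² − r² sin²θ) = 0.093544 m.
|ω_rod| = r ω |cosθ| / √(L² − r² sin²θ) = 0.0217·209.8·0.76041/0.093544 = 37 rad/s.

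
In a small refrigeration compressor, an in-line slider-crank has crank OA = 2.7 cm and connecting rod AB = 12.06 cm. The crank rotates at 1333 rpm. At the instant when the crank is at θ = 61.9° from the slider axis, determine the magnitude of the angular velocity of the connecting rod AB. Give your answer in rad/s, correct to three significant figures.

15.0

ω = 139.6 rad/s (converted from 1333 rpm).
The rod makes angle φ with the slider axis where L sinφ = r sinθ; differentiating, L cosφ·φ̇ = r ω cosθ.
L cosφ = √(L² − r² sin²θ) = 0.11822 m.
|ω_rod| = r ω |cosθ| / √(L² − r² sin²θ) = 0.027·139.6·0.47101/0.11822 = 15.016 rad/s.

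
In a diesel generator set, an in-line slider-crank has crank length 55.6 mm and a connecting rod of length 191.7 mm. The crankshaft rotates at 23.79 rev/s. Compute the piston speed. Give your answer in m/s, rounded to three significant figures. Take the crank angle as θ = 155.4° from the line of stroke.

2.54

ω = 2π·23.8 = 149.5 rad/s
For an in-line slider-crank, x = r cosθ + √(L² − r² sin²θ), so v = −rω sinθ·[1 + r cosθ/√(L² − r² sin²θ)].
With r = 0.0556 m, L = 0.1917 m, θ = 155.4°: √(L² − r² sin²θ) = 0.1903 m.
v = −0.0556·149.5·0.41628·[1 + 0.0556·-0.90924/0.1903] = -2.5406 m/s.
|v| = 2.5406 m/s.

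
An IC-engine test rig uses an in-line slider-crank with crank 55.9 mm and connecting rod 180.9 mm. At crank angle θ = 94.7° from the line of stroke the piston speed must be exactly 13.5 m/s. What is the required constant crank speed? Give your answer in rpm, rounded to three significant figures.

For an in-line slider-crank, |v_piston| = rω|sinθ|·[1 + r cosθ/√(L² − r² sin²θ)].
With r = 0.0559 m, L = 0.1809 m, θ = 94.7°: the bracketed kinematic factor |dx/dθ| = 0.054229 m.
ω = v/|dx/dθ| = 13.5/0.054229 = 248.94 rad/s.
N = 60ω/(2π) = 2377.2 rpm.

2380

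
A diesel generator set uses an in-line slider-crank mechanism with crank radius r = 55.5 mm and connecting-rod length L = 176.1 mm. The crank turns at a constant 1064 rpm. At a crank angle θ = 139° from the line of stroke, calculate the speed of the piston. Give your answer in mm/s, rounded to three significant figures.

ω = 2π·1064/60 = 111.4 rad/s
For an in-line slider-crank, x = r cosθ + √(L² − r² sin²θ), so v = −rω sinθ·[1 + r cosθ/√(L² − r² sin²θ)].
With r = 0.0555 m, L = 0.1761 m, θ = 139°: √(L² − r² sin²θ) = 0.17229 m.
v = −0.0555·111.4·0.65606·[1 + 0.0555·-0.75471/0.17229] = -3.0707 m/s.
|v| = 3.0707 m/s = 3070.7 mm/s.

3070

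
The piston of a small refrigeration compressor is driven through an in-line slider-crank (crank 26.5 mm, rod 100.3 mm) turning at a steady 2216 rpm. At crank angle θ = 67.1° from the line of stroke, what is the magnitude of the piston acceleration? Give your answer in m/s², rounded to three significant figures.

ω = 2π·2216/60 = 232.1 rad/s
x(θ) = r cosθ + √(L² − r² sin²θ); with ω constant, a = ω²·d²x/dθ².
d²x/dθ² = −r cosθ − r²(cos2θ)/√u − r⁴ sin²2θ/(4u^{3/2}),  u = L² − r² sin²θ = 0.00946417 m².
Substituting r = 0.0265 m, L = 0.1003 m, θ = 67.1°: d²x/dθ² = -0.0053481 m.
a = ω²·d²x/dθ² = (232.1)²·(-0.0053481) = -288 m/s²;  |a| = 288 m/s².

288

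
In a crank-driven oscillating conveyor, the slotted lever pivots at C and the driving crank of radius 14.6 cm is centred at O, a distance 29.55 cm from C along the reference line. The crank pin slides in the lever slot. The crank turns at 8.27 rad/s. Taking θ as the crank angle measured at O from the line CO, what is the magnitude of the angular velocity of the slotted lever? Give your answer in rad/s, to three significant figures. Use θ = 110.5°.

ω = 8.27 rad/s
Crank pin A relative to C: A = (d + r cosθ, r sinθ); lever angle φ = atan2(r sinθ, d + r cosθ).
Differentiating tanφ: φ̇ = rω(d cosθ + r)/(d² + r² + 2dr cosθ).
d² + r² + 2dr cosθ = |CA|² = 0.0784183 m²;  d cosθ + r = +0.042514 m.
|ω_lever| = |0.146·8.27·+0.042514| / 0.0784183 = 0.65459 rad/s.

0.655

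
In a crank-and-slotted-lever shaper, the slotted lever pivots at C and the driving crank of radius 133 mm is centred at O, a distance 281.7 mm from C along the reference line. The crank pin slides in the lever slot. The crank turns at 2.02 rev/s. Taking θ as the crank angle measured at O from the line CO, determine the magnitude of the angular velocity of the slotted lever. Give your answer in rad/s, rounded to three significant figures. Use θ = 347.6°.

4.05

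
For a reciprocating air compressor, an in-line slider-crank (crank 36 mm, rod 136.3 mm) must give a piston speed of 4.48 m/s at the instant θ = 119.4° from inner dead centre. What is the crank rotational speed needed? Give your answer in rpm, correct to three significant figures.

1570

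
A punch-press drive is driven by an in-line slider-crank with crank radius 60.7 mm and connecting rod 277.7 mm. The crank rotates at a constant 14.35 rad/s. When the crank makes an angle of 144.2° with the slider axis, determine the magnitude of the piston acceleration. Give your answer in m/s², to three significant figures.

ω = 14.35 rad/s
x(θ) = r cosθ + √(L² − r² sin²θ); with ω constant, a = ω²·d²x/dθ².
d²x/dθ² = −r cosθ − r²(cos2θ)/√u − r⁴ sin²2θ/(4u^{3/2}),  u = L² − r² sin²θ = 0.0758565 m².
Substituting r = 0.0607 m, L = 0.2777 m, θ = 144.2°: d²x/dθ² = +0.044863 m.
a = ω²·d²x/dθ² = (14.35)²·(+0.044863) = +9.2382 m/s²;  |a| = 9.2382 m/s².

9.24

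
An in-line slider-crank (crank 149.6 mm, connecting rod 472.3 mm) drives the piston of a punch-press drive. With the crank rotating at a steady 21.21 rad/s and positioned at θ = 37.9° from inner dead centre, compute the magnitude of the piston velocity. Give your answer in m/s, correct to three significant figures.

2.45

ω = 21.21 rad/s
For an in-line slider-crank, x = r cosθ + √(L² − r² sin²θ), so v = −rω sinθ·[1 + r cosθ/√(L² − r² sin²θ)].
With r = 0.1496 m, L = 0.4723 m, θ = 37.9°: √(L² − r² sin²θ) = 0.46327 m.
v = −0.1496·21.21·0.61429·[1 + 0.1496·0.78908/0.46327] = -2.4458 m/s.
|v| = 2.4458 m/s.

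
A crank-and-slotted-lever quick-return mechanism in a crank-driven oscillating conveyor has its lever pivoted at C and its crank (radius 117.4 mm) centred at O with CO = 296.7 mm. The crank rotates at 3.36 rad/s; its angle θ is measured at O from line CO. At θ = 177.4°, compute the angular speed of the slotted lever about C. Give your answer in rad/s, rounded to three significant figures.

ω = 3.36 rad/s
Crank pin A relative to C: A = (d + r cosθ, r sinθ); lever angle φ = atan2(r sinθ, d + r cosθ).
Differentiating tanφ: φ̇ = rω(d cosθ + r)/(d² + r² + 2dr cosθ).
d² + r² + 2dr cosθ = |CA|² = 0.0322202 m²;  d cosθ + r = -0.17899 m.
|ω_lever| = |0.1174·3.36·-0.17899| / 0.0322202 = 2.1914 rad/s.

2.19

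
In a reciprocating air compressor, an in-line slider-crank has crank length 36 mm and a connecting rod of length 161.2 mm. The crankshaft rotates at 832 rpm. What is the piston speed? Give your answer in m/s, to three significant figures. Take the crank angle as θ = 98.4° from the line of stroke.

3.00

ω = 2π·832/60 = 87.13 rad/s
For an in-line slider-crank, x = r cosθ + √(L² − r² sin²θ), so v = −rω sinθ·[1 + r cosθ/√(L² − r² sin²θ)].
With r = 0.036 m, L = 0.1612 m, θ = 98.4°: √(L² − r² sin²θ) = 0.15722 m.
v = −0.036·87.13·0.98927·[1 + 0.036·-0.14608/0.15722] = -2.9991 m/s.
|v| = 2.9991 m/s.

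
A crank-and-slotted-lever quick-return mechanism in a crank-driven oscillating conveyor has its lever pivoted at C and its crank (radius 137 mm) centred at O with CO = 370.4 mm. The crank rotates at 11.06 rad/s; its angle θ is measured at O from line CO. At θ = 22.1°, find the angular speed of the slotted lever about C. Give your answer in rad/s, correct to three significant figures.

ω = 11.06 rad/s
Crank pin A relative to C: A = (d + r cosθ, r sinθ); lever angle φ = atan2(r sinθ, d + r cosθ).
Differentiating tanφ: φ̇ = rω(d cosθ + r)/(d² + r² + 2dr cosθ).
d² + r² + 2dr cosθ = |CA|² = 0.249998 m²;  d cosθ + r = +0.48019 m.
|ω_lever| = |0.137·11.06·+0.48019| / 0.249998 = 2.9104 rad/s.

2.91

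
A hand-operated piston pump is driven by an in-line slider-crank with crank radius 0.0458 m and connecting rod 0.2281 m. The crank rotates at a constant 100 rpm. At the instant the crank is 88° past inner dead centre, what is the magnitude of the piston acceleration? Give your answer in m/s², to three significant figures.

0.852

ω = 2π·100/60 = 10.47 rad/s
x(θ) = r cosθ + √(L² − r² sin²θ); with ω constant, a = ω²·d²x/dθ².
d²x/dθ² = −r cosθ − r²(cos2θ)/√u − r⁴ sin²2θ/(4u^{3/2}),  u = L² − r² sin²θ = 0.0499345 m².
Substituting r = 0.0458 m, L = 0.2281 m, θ = 88°: d²x/dθ² = +0.0077653 m.
a = ω²·d²x/dθ² = (10.47)²·(+0.0077653) = +0.85156 m/s²;  |a| = 0.85156 m/s².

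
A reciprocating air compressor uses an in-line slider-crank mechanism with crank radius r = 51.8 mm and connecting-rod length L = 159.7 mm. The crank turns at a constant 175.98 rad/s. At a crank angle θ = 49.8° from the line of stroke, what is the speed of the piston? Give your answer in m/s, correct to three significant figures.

8.47

ω = 176 rad/s
For an in-line slider-crank, x = r cosθ + √(L² − r² sin²θ), so v = −rω sinθ·[1 + r cosθ/√(L² − r² sin²θ)].
With r = 0.0518 m, L = 0.1597 m, θ = 49.8°: √(L² − r² sin²θ) = 0.15472 m.
v = −0.0518·176·0.76380·[1 + 0.0518·0.64546/0.15472] = -8.4672 m/s.
|v| = 8.4672 m/s.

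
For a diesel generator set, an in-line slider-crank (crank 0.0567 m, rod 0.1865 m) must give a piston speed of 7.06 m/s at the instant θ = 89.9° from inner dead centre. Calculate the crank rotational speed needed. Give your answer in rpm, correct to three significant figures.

1190

For an in-line slider-crank, |v_piston| = rω|sinθ|·[1 + r cosθ/√(L² − r² sin²θ)].
With r = 0.0567 m, L = 0.1865 m, θ = 89.9°: the bracketed kinematic factor |dx/dθ| = 0.056731 m.
ω = v/|dx/dθ| = 7.06/0.056731 = 124.45 rad/s.
N = 60ω/(2π) = 1188.4 rpm.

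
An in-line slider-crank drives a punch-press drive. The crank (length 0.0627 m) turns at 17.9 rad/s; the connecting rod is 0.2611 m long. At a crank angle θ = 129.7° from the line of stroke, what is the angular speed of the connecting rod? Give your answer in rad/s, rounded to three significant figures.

ω = 17.9 rad/s
The rod makes angle φ with the slider axis where L sinφ = r sinθ; differentiating, L cosφ·φ̇ = r ω cosθ.
L cosφ = √(L² − r² sin²θ) = 0.2566 m.
|ω_rod| = r ω |cosθ| / √(L² − r² sin²θ) = 0.0627·17.9·0.63877/0.2566 = 2.7938 rad/s.

2.79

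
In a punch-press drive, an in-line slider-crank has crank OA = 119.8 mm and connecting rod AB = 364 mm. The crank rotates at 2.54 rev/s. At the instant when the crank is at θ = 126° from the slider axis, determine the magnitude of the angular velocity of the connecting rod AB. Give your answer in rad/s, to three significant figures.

ω = 15.96 rad/s (converted from 2.54 rev/s).
The rod makes angle φ with the slider axis where L sinφ = r sinθ; differentiating, L cosφ·φ̇ = r ω cosθ.
L cosφ = √(L² − r² sin²θ) = 0.35086 m.
|ω_rod| = r ω |cosθ| / √(L² − r² sin²θ) = 0.1198·15.96·0.58779/0.35086 = 3.203 rad/s.

3.20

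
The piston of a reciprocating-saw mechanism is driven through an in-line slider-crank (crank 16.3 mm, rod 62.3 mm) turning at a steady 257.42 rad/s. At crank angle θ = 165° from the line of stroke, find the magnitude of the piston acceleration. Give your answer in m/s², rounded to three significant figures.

ω = 257.4 rad/s
x(θ) = r cosθ + √(L² − r² sin²θ); with ω constant, a = ω²·d²x/dθ².
d²x/dθ² = −r cosθ − r²(cos2θ)/√u − r⁴ sin²2θ/(4u^{3/2}),  u = L² − r² sin²θ = 0.00386349 m².
Substituting r = 0.0163 m, L = 0.0623 m, θ = 165°: d²x/dθ² = +0.012024 m.
a = ω²·d²x/dθ² = (257.4)²·(+0.012024) = +796.8 m/s²;  |a| = 796.8 m/s².

797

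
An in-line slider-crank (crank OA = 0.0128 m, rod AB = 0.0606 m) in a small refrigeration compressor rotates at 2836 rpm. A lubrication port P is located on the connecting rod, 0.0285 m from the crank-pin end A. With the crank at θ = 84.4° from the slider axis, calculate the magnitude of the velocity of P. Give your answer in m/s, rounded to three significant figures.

3.83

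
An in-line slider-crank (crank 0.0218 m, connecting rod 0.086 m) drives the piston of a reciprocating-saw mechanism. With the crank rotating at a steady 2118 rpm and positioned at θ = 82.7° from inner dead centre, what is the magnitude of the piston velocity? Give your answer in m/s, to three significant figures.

4.96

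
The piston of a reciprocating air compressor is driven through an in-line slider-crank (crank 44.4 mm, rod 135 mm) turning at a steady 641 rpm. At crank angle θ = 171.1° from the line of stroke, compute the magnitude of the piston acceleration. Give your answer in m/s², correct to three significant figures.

135

ω = 2π·641/60 = 67.13 rad/s
x(θ) = r cosθ + √(L² − r² sin²θ); with ω constant, a = ω²·d²x/dθ².
d²x/dθ² = −r cosθ − r²(cos2θ)/√u − r⁴ sin²2θ/(4u^{3/2}),  u = L² − r² sin²θ = 0.0181778 m².
Substituting r = 0.0444 m, L = 0.135 m, θ = 171.1°: d²x/dθ² = +0.029907 m.
a = ω²·d²x/dθ² = (67.13)²·(+0.029907) = +134.75 m/s²;  |a| = 134.75 m/s².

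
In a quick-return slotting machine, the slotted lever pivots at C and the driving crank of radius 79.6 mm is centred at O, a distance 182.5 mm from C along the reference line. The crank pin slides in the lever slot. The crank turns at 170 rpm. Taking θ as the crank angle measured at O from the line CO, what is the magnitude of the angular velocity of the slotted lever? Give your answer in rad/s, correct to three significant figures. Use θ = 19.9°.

5.32

ω = 17.8 rad/s (from 170 rpm).
Crank pin A relative to C: A = (d + r cosθ, r sinθ); lever angle φ = atan2(r sinθ, d + r cosθ).
Differentiating tanφ: φ̇ = rω(d cosθ + r)/(d² + r² + 2dr cosθ).
d² + r² + 2dr cosθ = |CA|² = 0.0669615 m²;  d cosθ + r = +0.2512 m.
|ω_lever| = |0.0796·17.8·+0.2512| / 0.0669615 = 5.3161 rad/s.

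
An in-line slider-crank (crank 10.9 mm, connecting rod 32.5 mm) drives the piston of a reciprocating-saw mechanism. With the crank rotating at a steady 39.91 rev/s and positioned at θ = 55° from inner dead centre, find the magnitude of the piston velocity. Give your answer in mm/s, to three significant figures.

ω = 2π·39.9 = 250.8 rad/s
For an in-line slider-crank, x = r cosθ + √(L² − r² sin²θ), so v = −rω sinθ·[1 + r cosθ/√(L² − r² sin²θ)].
With r = 0.0109 m, L = 0.0325 m, θ = 55°: √(L² − r² sin²θ) = 0.031249 m.
v = −0.0109·250.8·0.81915·[1 + 0.0109·0.57358/0.031249] = -2.6869 m/s.
|v| = 2.6869 m/s = 2686.9 mm/s.

2690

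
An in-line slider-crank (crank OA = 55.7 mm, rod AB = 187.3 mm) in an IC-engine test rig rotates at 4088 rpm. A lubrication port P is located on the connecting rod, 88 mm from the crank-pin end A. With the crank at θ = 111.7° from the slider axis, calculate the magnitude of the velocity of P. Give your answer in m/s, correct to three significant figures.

21.5

ω = 428.1 rad/s.  Crank-pin speed |V_A| = rω = 23.845 m/s, perpendicular to OA.
Rod angle: sinφ = −(r/L) sinθ ⇒ φ = -16.040°; ω_rod = −rω cosθ/√(L²−r²sin²θ) = +48.979 rad/s.
V_P = V_A + ω_rod × AP, with AP = 0.088 m along the rod.
Components: V_Px = −rω sinθ − a·ω_rod·sinφ = -20.964 m/s;  V_Py = rω cosθ + a·ω_rod·cosφ = -4.6742 m/s.
|V_P| = √(V_Px² + V_Py²) = 21.479 m/s.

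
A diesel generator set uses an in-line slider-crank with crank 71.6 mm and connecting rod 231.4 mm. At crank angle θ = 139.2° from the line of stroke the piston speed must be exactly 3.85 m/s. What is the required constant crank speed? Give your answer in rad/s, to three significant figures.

108

For an in-line slider-crank, |v_piston| = rω|sinθ|·[1 + r cosθ/√(L² − r² sin²θ)].
With r = 0.0716 m, L = 0.2314 m, θ = 139.2°: the bracketed kinematic factor |dx/dθ| = 0.035595 m.
ω = v/|dx/dθ| = 3.85/0.035595 = 108.16 rad/s.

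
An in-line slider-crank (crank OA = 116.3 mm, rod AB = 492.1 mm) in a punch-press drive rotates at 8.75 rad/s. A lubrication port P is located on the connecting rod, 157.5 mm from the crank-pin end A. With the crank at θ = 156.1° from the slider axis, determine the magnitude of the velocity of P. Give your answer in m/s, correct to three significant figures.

ω = 8.75 rad/s.  Crank-pin speed |V_A| = rω = 1.0176 m/s, perpendicular to OA.
Rod angle: sinφ = −(r/L) sinθ ⇒ φ = -5.494°; ω_rod = −rω cosθ/√(L²−r²sin²θ) = +1.8993 rad/s.
V_P = V_A + ω_rod × AP, with AP = 0.1575 m along the rod.
Components: V_Px = −rω sinθ − a·ω_rod·sinφ = -0.38364 m/s;  V_Py = rω cosθ + a·ω_rod·cosφ = -0.6326 m/s.
|V_P| = √(V_Px² + V_Py²) = 0.73984 m/s.

0.740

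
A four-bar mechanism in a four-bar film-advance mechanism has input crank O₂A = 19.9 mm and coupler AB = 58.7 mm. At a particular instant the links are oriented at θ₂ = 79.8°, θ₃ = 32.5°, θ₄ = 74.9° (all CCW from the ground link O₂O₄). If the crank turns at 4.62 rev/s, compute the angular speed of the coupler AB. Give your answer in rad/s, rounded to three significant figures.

ω₂ = 29.03 rad/s (from 4.62 rev/s).
Differentiating the loop-closure r₂e^{iθ₂}+r₃e^{iθ₃}=r₁+r₄e^{iθ₄} gives r₂ω₂e^{iθ₂}+r₃ω₃e^{iθ₃}=r₄ω₄e^{iθ₄}.
Eliminating the other unknown: ω₃ = r₂ω₂ sin(θ₄−θ₂) / [r₃ sin(θ₃−θ₄)].
Numerator sine = -0.08542; denominator sine = -0.67430.
Result = 0.0199·29.03·(-0.08542) / (0.0587·(-0.67430)) = +1.2466 rad/s; magnitude 1.2466 rad/s.

1.25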